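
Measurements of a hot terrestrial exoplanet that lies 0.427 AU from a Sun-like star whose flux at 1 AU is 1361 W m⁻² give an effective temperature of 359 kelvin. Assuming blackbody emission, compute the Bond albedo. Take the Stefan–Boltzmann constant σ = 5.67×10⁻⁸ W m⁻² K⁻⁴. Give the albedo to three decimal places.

Irradiance scales as 1/d², so S = 1361 W m⁻² × (1/0.427)² = 7465 W m⁻².
Energy balance: S(1−α)/4 = σT⁴, so 1−α = 4σT⁴/S.
σT⁴ = 941.8 W m⁻², so 4σT⁴ = 3767 W m⁻².
Hence α = 1 − 3767/7465 = 0.4953.

0.495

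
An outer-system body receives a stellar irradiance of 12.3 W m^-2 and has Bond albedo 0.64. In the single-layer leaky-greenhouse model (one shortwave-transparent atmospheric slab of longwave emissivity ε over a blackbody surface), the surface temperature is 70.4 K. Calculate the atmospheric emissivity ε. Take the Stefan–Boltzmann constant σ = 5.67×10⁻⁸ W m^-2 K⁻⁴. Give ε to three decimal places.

First, T_e = [12.30·(1−0.64)/(4σ)]^(1/4) = 66.47 K.
Since (2−ε)/2 = (T_e/T_s)⁴ = 0.7948, ε = 0.4103.

0.410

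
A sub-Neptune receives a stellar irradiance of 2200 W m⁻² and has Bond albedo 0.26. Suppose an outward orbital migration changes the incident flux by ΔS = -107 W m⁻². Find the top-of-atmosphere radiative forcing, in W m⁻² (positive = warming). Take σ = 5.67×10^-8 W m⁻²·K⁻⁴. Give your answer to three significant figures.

-19.8 W m⁻²

Only a fraction (1−α) is absorbed and it's spread over 4πR², so ΔF = (1−α)ΔS/4 = -19.79 W m⁻².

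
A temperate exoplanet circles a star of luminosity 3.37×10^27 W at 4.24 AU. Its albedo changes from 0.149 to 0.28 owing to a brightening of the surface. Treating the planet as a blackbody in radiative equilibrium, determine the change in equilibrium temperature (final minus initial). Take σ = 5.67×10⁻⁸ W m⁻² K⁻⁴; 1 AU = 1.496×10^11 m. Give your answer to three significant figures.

-9.15 K

Orbital distance: d = 4.24 AU = 6.343×10^11 m.
Spreading L over a sphere of radius d: S = 3.37×10^27/(4π·6.34×10^11²) = 666.5 W m⁻².
Initial: T₁ = [S(1−0.149)/(4σ)]^(1/4) = 223.6 K.
Final:   T₂ = [S(1−0.28)/(4σ)]^(1/4) = 214.5 K.
Change: 214.5 − 223.6 = -9.153 K.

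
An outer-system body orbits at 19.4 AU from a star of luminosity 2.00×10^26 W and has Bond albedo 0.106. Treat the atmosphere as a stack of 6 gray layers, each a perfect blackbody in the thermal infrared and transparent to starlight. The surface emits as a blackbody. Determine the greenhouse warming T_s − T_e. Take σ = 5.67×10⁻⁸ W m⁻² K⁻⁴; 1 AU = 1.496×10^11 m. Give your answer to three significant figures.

Orbital distance: d = 19.4 AU = 2.902×10^12 m.
Spreading L over a sphere of radius d: S = 2.00×10^26/(4π·2.90×10^12²) = 1.890 W m⁻².
Top-of-atmosphere balance: σT_e⁴ = S(1−α)/4 = 0.4223 W m⁻² → T_e = 52.24 K.
Surface: T_s = (7)^¼·T_e = 84.97 K.
So the greenhouse effect raises the surface by 84.97 − 52.24 = 32.73 K.

32.7 K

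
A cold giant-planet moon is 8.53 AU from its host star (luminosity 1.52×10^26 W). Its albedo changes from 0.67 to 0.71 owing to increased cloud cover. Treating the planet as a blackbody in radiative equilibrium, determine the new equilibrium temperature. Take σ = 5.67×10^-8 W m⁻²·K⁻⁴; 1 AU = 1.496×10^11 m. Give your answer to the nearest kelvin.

Orbital distance: d = 8.53 AU = 1.276×10^12 m.
Spreading L over a sphere of radius d: S = 1.52×10^26/(4π·1.28×10^12²) = 7.428 W m⁻².
New equilibrium: T₂ = [(1−0.71)·7.428/(4σ)]^(1/4) = 55.51 K.

56 kelvin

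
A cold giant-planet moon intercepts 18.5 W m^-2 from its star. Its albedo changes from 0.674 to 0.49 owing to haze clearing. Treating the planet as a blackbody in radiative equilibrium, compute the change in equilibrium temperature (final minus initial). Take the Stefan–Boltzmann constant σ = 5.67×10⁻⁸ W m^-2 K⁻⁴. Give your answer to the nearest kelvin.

Before: T₁ = [18.50·0.326/(4σ)]^(1/4) = 71.81 K.
With α = 0.49, T₂ = 80.31 K.
ΔT = T₂ − T₁ = 8.501 K.

9 kelvin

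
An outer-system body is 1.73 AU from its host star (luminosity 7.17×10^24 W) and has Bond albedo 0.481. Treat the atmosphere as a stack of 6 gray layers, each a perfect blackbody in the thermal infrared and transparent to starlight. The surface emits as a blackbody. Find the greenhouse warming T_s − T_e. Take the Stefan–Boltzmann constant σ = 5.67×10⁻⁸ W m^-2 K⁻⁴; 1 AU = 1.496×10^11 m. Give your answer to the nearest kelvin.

d = 1.73 × 1.496×10^11 m = 2.588×10^11 m.
S = L/(4πd²) = 8.518 W m^-2.
The effective emission temperature is T_e = [S(1−α)/(4σ)]^¼ = 66.45 K.
T_s = (N+1)^(1/4)·T_e = 108.1 K.
Warming: T_s − T_e = 41.63 K.

42 K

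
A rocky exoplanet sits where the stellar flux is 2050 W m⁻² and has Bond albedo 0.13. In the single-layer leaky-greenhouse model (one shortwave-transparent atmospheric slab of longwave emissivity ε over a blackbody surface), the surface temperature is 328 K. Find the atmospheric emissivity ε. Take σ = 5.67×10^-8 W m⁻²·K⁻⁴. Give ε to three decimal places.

0.641

First, T_e = [2050·(1−0.13)/(4σ)]^(1/4) = 297.8 K.
Since (2−ε)/2 = (T_e/T_s)⁴ = 0.6794, ε = 0.6412.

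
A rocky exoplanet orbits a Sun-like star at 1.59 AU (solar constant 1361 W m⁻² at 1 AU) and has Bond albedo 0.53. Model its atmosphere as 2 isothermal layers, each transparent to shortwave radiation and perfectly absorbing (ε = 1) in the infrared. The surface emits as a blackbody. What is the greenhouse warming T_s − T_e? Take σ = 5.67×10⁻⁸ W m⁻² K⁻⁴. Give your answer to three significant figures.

57.8 K

Irradiance scales as 1/d², so S = 1361 W m⁻² × (1/1.59)² = 538.3 W m⁻².
Top-of-atmosphere balance: σT_e⁴ = S(1−α)/4 = 63.26 W m⁻² → T_e = 182.8 K.
Surface: T_s = (3)^¼·T_e = 240.5 K.
Warming: T_s − T_e = 57.77 K.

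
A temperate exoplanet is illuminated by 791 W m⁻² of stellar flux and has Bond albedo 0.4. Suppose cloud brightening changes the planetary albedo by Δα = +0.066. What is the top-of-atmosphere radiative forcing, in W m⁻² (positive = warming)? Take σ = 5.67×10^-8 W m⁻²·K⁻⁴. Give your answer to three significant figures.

ΔF = −(S/4)Δα = −(791.0/4)×(+0.066) = -13.05 W m⁻².

-13.1 W m⁻²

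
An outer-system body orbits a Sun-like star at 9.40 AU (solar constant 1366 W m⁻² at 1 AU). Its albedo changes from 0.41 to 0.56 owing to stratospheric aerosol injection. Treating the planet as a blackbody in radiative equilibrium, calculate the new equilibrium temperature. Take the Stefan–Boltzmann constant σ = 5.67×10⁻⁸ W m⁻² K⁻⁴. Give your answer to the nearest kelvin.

74 K

By the inverse-square law, S = 1366/9.40² = 15.46 W m⁻².
T₂ = [S(1−α₂)/(4σ)]^(1/4) = [15.46·0.44/(4σ)]^(1/4) = 74.00 K.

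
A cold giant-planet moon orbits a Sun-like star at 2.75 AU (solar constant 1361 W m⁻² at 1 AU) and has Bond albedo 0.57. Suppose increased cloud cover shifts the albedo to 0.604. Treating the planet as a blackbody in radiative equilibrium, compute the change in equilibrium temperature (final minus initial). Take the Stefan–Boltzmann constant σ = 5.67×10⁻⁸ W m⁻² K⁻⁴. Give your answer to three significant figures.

By the inverse-square law, S = 1361/2.75² = 180.0 W m⁻².
With α = 0.57, T₁ = 135.9 K.
After:  T₂ = [180.0·0.396/(4σ)]^(1/4) = 133.1 K.
ΔT = T₂ − T₁ = -2.770 K.

-2.77 K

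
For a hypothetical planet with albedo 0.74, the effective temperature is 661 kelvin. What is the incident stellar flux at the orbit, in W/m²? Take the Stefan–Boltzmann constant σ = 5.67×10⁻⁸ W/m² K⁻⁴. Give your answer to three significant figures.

Invert the energy balance for S: S = 4σT⁴/(1−α).
σT⁴ = 5.67×10⁻⁸·(661)⁴ = 10820 W/m².
S = 4·10820/0.26 = 1.665×10^5 W/m².

1.67×10^5 W/m²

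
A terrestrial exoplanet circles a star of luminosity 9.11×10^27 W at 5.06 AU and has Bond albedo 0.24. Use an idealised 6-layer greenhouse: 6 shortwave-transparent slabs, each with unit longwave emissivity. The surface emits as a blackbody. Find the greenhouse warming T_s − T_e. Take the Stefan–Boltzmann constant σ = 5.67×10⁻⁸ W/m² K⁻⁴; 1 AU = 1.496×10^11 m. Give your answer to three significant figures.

d = 5.06 × 1.496×10^11 m = 7.570×10^11 m.
Spreading L over a sphere of radius d: S = 9.11×10^27/(4π·7.57×10^11²) = 1265 W/m².
Top-of-atmosphere balance: σT_e⁴ = S(1−α)/4 = 240.4 W/m² → T_e = 255.2 K.
T_s = (N+1)^(1/4)·T_e = 415.1 K.
Warming: T_s − T_e = 159.9 K.

160 K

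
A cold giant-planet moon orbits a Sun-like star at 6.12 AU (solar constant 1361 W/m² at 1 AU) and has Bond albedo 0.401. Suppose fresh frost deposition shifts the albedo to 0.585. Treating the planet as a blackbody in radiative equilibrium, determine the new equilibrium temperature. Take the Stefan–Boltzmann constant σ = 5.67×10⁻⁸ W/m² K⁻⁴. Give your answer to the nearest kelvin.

By the inverse-square law, S = 1361/6.12² = 36.34 W/m².
With the new albedo, S(1−α₂)/4 = 3.770 W/m², so T₂ = 90.30 K.

90 K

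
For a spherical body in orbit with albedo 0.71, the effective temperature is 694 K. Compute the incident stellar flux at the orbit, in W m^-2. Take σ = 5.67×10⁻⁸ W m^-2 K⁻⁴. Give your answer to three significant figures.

1.81×10^5 W m^-2

Invert the energy balance for S: S = 4σT⁴/(1−α).
The emitted flux is σT⁴ = 13150 W m^-2.
So S = 4×13150/(1−0.71) = 1.814×10^5 W m^-2.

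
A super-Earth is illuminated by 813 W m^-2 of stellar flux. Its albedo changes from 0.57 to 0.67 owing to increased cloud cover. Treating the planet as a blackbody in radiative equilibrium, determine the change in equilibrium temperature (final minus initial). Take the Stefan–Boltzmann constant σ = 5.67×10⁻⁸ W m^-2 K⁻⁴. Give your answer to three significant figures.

-12.7 K

Initial: T₁ = [S(1−0.57)/(4σ)]^(1/4) = 198.1 K.
Final:   T₂ = [S(1−0.67)/(4σ)]^(1/4) = 185.5 K.
Change: 185.5 − 198.1 = -12.69 K.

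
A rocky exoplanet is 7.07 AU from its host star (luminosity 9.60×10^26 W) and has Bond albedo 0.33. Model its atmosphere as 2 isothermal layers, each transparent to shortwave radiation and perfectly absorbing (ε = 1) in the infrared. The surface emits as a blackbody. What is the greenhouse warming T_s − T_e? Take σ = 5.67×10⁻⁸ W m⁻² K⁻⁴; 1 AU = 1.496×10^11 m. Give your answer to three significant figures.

37.7 K

d = 7.07 × 1.496×10^11 m = 1.058×10^12 m.
S = L/(4πd²) = 68.29 W m⁻².
Top-of-atmosphere balance: σT_e⁴ = S(1−α)/4 = 11.44 W m⁻² → T_e = 119.2 K.
T_s = (N+1)^(1/4)·T_e = 156.8 K.
Warming: T_s − T_e = 37.67 K.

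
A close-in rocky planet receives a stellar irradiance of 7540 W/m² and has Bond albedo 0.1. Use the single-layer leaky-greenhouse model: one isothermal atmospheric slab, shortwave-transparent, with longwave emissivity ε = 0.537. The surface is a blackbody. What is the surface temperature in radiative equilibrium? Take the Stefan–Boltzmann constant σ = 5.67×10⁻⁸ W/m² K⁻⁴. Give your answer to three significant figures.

450 kelvin

At the top of the atmosphere, σT_e⁴ = S(1−α)/4 = 1696 W/m², giving T_e = 415.9 K.
For a single slab of emissivity ε, T_s⁴ = 2T_e⁴/(2−ε); thus T_s = 415.9·(1.367)^(1/4) = 449.7 K.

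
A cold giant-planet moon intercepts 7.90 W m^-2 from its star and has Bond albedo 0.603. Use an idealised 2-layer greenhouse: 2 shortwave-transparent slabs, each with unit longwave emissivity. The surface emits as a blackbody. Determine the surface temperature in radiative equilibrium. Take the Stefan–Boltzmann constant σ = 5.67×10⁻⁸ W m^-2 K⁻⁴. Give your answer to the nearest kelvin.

80 kelvin

The effective emission temperature is T_e = [S(1−α)/(4σ)]^¼ = 60.98 K.
For an N-layer opaque stack, T_s⁴ = (N+1)T_e⁴, hence T_s = (3)^(1/4)×60.98 K = 80.26 K.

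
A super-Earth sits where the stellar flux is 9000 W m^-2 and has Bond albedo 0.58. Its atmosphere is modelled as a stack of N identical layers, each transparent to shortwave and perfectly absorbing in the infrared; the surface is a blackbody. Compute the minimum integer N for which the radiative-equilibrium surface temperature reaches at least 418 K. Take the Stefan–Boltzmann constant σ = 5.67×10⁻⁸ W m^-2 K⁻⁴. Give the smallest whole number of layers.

OLR = S(1−α)/4 = 945.0 W m^-2; the top layer radiates at T_e = 359.3 K.
Since T_s⁴ = (N+1)T_e⁴, we need N ≥ (T_s/T_e)⁴ − 1 = 0.832.
Rounding up, N = 1.

1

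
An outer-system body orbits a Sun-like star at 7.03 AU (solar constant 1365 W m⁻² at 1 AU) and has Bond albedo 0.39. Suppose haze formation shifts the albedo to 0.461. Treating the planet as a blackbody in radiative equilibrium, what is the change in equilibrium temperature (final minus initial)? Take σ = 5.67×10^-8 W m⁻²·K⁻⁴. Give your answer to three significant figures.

By the inverse-square law, S = 1365/7.03² = 27.62 W m⁻².
Initial: T₁ = [S(1−0.39)/(4σ)]^(1/4) = 92.84 K.
Final:   T₂ = [S(1−0.461)/(4σ)]^(1/4) = 90.01 K.
ΔT = T₂ − T₁ = -2.828 K.

-2.83 K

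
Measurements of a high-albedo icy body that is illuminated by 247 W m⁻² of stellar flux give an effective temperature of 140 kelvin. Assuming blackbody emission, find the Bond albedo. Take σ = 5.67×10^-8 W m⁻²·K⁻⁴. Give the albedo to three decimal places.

0.647

From σT⁴ = S(1−α)/4 we invert for α: 1−α = 4σT⁴/S.
σT⁴ = 21.78 W m⁻², so 4σT⁴ = 87.13 W m⁻².
Hence α = 1 − 87.13/247.0 = 0.6473.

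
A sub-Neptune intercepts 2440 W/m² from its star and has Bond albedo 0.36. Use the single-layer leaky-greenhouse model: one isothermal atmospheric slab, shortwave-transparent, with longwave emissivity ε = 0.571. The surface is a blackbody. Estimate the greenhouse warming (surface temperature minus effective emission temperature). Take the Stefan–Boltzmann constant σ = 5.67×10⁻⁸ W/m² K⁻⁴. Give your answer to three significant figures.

At the top of the atmosphere, σT_e⁴ = S(1−α)/4 = 390.4 W/m², giving T_e = 288.1 K.
The surface balance (absorbed SW + ε·downward IR = σT_s⁴) with T_a⁴ = T_s⁴/2 reduces to T_s = T_e·[2/(2−ε)]^¼ = 313.3 K.
The atmosphere warms the surface by 25.26 K.

25.3 K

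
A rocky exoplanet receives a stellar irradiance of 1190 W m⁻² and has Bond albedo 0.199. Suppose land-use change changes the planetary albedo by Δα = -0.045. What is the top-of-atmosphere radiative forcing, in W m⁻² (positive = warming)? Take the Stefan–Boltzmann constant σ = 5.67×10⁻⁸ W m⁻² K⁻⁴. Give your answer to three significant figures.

TOA radiative forcing: ΔF = −S·Δα/4 = −1190·(-0.045)/4 = 13.39 W m⁻².

13.4 W m⁻²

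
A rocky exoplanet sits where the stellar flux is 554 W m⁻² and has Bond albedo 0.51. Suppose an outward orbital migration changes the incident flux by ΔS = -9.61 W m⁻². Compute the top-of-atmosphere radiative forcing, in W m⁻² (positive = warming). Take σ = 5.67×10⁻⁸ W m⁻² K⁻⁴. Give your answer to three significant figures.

TOA radiative forcing: ΔF = (1−α)ΔS/4 = 0.49·(-9.61)/4 = -1.177 W m⁻².

-1.18 W m⁻²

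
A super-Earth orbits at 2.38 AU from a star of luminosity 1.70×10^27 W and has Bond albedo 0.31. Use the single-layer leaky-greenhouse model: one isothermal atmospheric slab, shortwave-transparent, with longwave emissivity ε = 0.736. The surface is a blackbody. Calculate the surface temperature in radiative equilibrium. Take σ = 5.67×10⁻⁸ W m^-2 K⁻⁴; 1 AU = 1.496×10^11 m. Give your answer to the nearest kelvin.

d = 2.38 × 1.496×10^11 m = 3.560×10^11 m.
Flux at the orbit: S = L/(4πd²) = 1.70×10^27/(4π·(3.56×10^11)²) = 1067 W m^-2.
At the top of the atmosphere, σT_e⁴ = S(1−α)/4 = 184.1 W m^-2, giving T_e = 238.7 K.
The surface balance (absorbed SW + ε·downward IR = σT_s⁴) with T_a⁴ = T_s⁴/2 reduces to T_s = T_e·[2/(2−ε)]^¼ = 267.7 K.

268 kelvin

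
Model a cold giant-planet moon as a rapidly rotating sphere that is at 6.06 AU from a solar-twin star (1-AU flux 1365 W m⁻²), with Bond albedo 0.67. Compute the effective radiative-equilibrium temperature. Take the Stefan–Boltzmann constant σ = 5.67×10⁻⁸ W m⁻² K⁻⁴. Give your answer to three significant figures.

85.8 K

Irradiance scales as 1/d², so S = 1365 W m⁻² × (1/6.06)² = 37.17 W m⁻².
The planet absorbs (1−α)S over its disc πR² and re-emits over 4πR², so the mean absorbed flux is (1−0.67)·37.17/4 = 3.066 W m⁻².
In equilibrium σT⁴ equals this, so T = 85.76 K.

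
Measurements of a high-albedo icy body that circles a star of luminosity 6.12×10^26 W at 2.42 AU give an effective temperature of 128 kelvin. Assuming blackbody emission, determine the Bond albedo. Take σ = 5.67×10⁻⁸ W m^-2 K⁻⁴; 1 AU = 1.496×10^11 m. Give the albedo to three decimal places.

d = 2.42 × 1.496×10^11 m = 3.620×10^11 m.
Spreading L over a sphere of radius d: S = 6.12×10^26/(4π·3.62×10^11²) = 371.6 W m^-2.
Energy balance: S(1−α)/4 = σT⁴, so 1−α = 4σT⁴/S.
σT⁴ = 15.22 W m^-2, so 4σT⁴ = 60.88 W m^-2.
1−α = 60.88/371.6 = 0.1638, so α = 0.8362.

0.836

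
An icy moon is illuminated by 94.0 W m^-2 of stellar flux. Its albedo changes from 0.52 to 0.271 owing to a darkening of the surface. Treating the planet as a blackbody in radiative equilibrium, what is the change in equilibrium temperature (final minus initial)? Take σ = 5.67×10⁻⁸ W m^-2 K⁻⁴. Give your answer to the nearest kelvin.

Before: T₁ = [94.00·0.48/(4σ)]^(1/4) = 118.8 K.
After:  T₂ = [94.00·0.729/(4σ)]^(1/4) = 131.8 K.
Change: 131.8 − 118.8 = 13.08 K.

13 kelvin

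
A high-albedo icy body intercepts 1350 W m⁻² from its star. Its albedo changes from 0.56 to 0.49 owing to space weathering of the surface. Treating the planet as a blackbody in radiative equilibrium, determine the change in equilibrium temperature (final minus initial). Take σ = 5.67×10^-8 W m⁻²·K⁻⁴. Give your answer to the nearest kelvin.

9 K

With α = 0.56, T₁ = 226.2 K.
After:  T₂ = [1350·0.51/(4σ)]^(1/4) = 234.7 K.
ΔT = T₂ − T₁ = 8.506 K.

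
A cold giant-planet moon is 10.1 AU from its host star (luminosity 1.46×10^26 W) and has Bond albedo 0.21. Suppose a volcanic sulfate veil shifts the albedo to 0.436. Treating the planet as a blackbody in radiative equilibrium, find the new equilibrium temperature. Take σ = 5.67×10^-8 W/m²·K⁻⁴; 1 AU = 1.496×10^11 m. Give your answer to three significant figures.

d = 10.1 × 1.496×10^11 m = 1.511×10^12 m.
Flux at the orbit: S = L/(4πd²) = 1.46×10^26/(4π·(1.51×10^12)²) = 5.089 W/m².
With the new albedo, S(1−α₂)/4 = 0.7176 W/m², so T₂ = 59.64 K.

59.6 K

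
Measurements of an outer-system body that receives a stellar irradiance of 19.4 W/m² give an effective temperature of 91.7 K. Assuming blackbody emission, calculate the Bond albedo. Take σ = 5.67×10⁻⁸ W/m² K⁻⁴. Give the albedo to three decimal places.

0.173

Rearranging the radiative balance, α = 1 − 4σT⁴/S.
σT⁴ = 4.009 W/m², so 4σT⁴ = 16.04 W/m².
Hence α = 1 − 16.04/19.40 = 0.1734.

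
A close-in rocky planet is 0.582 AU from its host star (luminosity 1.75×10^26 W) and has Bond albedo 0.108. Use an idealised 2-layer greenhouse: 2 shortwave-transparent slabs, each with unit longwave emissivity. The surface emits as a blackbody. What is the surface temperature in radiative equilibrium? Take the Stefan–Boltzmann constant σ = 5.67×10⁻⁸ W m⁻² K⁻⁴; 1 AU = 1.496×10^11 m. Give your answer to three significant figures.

384 K

d = 0.582 × 1.496×10^11 m = 8.707×10^10 m.
S = L/(4πd²) = 1837 W m⁻².
The effective emission temperature is T_e = [S(1−α)/(4σ)]^¼ = 291.5 K.
Layer-by-layer balance gives σT_s⁴ = (N+1)σT_e⁴, so T_s = 3^¼·291.5 = 383.7 K.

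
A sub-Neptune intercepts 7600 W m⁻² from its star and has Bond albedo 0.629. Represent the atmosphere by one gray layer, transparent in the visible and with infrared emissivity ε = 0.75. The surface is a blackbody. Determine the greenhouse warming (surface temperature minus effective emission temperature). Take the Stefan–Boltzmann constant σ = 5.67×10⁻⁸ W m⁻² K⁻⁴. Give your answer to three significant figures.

The planet radiates to space at T_e = [S(1−α)/(4σ)]^(1/4) = 333.9 K.
Surface balance with a leaky layer gives σT_s⁴ = σT_e⁴·2/(2−ε), so T_s = T_e·[2/(2−0.75)]^(1/4) = 375.5 K.
T_s − T_e = 375.5 − 333.9 = 41.63 K.

41.6 K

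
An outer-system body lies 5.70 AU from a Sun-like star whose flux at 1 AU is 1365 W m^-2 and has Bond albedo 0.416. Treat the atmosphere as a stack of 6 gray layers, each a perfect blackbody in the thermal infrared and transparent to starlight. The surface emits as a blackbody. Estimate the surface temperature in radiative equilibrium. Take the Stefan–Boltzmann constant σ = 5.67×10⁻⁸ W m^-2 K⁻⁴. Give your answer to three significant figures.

By the inverse-square law, S = 1365/5.70² = 42.01 W m^-2.
The effective emission temperature is T_e = [S(1−α)/(4σ)]^¼ = 102.0 K.
Layer-by-layer balance gives σT_s⁴ = (N+1)σT_e⁴, so T_s = 7^¼·102.0 = 165.9 K.

166 kelvin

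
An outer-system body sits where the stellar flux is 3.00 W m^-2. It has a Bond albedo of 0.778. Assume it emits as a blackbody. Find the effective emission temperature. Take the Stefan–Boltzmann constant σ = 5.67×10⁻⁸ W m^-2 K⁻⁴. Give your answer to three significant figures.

41.4 kelvin

Averaging over the sphere, the absorbed flux is S(1−α)/4 = 0.1665 W m^-2.
In equilibrium σT⁴ equals this, so T = 41.40 K.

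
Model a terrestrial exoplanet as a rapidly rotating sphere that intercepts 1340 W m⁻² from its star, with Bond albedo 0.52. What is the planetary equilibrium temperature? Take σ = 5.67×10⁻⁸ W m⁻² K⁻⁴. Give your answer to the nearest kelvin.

Averaging over the sphere, the absorbed flux is S(1−α)/4 = 160.8 W m⁻².
Set σT⁴ = 160.8 → T = (160.8/σ)^(1/4) = 230.8 K.

231 K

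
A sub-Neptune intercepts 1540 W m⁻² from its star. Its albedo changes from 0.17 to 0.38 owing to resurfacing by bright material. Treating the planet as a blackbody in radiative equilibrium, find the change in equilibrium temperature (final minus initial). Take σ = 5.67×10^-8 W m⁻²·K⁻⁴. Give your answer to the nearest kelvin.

-19 K

Initial: T₁ = [S(1−0.17)/(4σ)]^(1/4) = 274.0 K.
After:  T₂ = [1540·0.62/(4σ)]^(1/4) = 254.7 K.
Change: 254.7 − 274.0 = -19.27 K.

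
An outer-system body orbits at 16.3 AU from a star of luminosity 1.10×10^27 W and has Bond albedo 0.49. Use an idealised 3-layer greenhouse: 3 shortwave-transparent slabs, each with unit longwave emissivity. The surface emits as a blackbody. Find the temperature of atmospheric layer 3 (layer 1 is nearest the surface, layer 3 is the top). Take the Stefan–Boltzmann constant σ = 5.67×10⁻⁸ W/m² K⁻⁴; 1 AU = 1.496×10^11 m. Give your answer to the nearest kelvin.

76 kelvin

d = 16.3 × 1.496×10^11 m = 2.438×10^12 m.
Flux at the orbit: S = L/(4πd²) = 1.10×10^27/(4π·(2.44×10^12)²) = 14.72 W/m².
OLR = S(1−α)/4 = 1.877 W/m²; the top layer radiates at T_e = 75.85 K.
The net upward flux σT_e⁴ is constant between every pair of levels, so T_k⁴ = (N+1−k)T_e⁴.
With k = 3: T_3 = (3+1−3)^¼·75.85 K = 75.85 K.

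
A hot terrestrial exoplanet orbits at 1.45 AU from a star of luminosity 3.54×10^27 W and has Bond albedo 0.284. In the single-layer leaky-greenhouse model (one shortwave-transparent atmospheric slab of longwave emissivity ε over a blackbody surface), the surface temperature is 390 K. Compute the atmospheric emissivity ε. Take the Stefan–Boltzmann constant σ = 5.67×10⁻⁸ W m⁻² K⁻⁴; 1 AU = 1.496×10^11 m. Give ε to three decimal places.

0.366

d = 1.45 × 1.496×10^11 m = 2.169×10^11 m.
Flux at the orbit: S = L/(4πd²) = 3.54×10^27/(4π·(2.17×10^11)²) = 5987 W m⁻².
TOA balance gives T_e = 370.8 K.
Since (2−ε)/2 = (T_e/T_s)⁴ = 0.8170, ε = 0.3661.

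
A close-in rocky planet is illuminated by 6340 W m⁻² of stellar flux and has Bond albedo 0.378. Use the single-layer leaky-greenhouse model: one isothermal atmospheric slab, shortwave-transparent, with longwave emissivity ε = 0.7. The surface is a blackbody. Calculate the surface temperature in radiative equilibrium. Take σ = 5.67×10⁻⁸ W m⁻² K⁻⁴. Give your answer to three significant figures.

The planet radiates to space at T_e = [S(1−α)/(4σ)]^(1/4) = 363.1 K.
Surface balance with a leaky layer gives σT_s⁴ = σT_e⁴·2/(2−ε), so T_s = T_e·[2/(2−0.7)]^(1/4) = 404.4 K.

404 kelvin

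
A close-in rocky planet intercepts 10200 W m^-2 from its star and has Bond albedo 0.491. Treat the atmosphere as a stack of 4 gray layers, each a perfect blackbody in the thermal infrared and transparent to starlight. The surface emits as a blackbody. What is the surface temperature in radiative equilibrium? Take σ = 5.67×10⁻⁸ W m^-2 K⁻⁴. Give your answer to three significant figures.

582 K

Top-of-atmosphere balance: σT_e⁴ = S(1−α)/4 = 1298 W m^-2 → T_e = 389.0 K.
Layer-by-layer balance gives σT_s⁴ = (N+1)σT_e⁴, so T_s = 5^¼·389.0 = 581.6 K.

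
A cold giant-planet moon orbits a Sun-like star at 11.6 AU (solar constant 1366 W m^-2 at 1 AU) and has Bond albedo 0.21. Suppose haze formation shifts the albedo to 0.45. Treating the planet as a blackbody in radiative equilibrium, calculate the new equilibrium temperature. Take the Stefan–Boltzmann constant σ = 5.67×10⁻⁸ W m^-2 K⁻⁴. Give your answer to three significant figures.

70.4 kelvin

Flux at the orbit: S = 1366/(11.6)² = 10.15 W m^-2.
New equilibrium: T₂ = [(1−0.45)·10.15/(4σ)]^(1/4) = 70.44 K.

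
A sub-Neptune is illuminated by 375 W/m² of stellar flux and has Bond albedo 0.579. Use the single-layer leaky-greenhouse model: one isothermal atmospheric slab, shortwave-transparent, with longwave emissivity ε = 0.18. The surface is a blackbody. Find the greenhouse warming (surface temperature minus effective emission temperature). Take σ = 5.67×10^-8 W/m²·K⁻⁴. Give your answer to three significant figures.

3.88 K

Effective emission temperature (TOA balance): σT_e⁴ = S(1−α)/4 = 39.47 W/m² → T_e = 162.4 K.
Surface balance with a leaky layer gives σT_s⁴ = σT_e⁴·2/(2−ε), so T_s = T_e·[2/(2−0.18)]^(1/4) = 166.3 K.
Greenhouse warming: T_s − T_e = 3.875 K.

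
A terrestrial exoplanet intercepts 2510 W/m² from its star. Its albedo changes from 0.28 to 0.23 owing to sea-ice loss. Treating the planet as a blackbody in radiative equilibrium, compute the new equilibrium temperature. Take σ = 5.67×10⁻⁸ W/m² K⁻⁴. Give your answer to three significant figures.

304 K

New equilibrium: T₂ = [(1−0.23)·2510/(4σ)]^(1/4) = 303.8 K.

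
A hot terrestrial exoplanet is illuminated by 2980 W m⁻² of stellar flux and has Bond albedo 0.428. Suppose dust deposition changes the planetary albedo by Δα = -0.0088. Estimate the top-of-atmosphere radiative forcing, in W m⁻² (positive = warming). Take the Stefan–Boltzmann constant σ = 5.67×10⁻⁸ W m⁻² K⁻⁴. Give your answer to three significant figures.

6.56 W m⁻²

ΔF = −(S/4)Δα = −(2980/4)×(-0.0088) = 6.556 W m⁻².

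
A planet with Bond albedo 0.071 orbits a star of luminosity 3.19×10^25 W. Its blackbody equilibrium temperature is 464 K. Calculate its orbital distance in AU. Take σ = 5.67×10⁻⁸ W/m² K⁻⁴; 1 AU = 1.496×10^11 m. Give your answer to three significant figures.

0.100 AU

Energy balance gives S = 4σT⁴/(1−α) = 11320 W/m².
S = L/(4πd²) → d = √(L/4πS) = √(3.19×10^25/(4π·11320)) = 1.498×10^10 m = 0.1001 AU.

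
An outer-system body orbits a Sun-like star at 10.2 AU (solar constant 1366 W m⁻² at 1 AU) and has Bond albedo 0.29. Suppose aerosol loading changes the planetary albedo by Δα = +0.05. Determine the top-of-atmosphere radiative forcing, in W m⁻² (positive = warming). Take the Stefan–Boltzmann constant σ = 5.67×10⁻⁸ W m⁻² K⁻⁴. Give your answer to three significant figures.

Flux at the orbit: S = 1366/(10.2)² = 13.13 W m⁻².
TOA radiative forcing: ΔF = −S·Δα/4 = −13.13·(+0.05)/4 = -0.1641 W m⁻².

-0.164 W m⁻²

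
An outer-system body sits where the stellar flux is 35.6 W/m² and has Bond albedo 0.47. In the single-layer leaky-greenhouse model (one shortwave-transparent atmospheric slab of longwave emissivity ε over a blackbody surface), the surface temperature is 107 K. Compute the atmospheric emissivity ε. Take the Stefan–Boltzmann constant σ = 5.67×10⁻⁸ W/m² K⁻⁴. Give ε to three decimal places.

0.731

TOA balance gives T_e = 95.50 K.
Since (2−ε)/2 = (T_e/T_s)⁴ = 0.6347, ε = 0.7307.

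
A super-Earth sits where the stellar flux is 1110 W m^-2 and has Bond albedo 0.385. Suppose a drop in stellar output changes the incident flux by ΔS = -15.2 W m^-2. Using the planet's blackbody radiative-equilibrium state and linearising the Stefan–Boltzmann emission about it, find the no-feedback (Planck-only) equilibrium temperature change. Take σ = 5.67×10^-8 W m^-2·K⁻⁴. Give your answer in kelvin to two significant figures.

-0.80 K

Unperturbed T_e = [1110·(1−0.385)/(4σ)]^¼ = 234.2 K.
TOA radiative forcing: ΔF = (1−α)ΔS/4 = 0.615·(-15.2)/4 = -2.337 W m^-2.
Planck response: λ_P = 4σT_e³ = 4·5.67×10⁻⁸·(234.2)³ = 2.914 W m^-2/K.
Hence the no-feedback warming is ΔF/(4σT_e³) = -0.802 K.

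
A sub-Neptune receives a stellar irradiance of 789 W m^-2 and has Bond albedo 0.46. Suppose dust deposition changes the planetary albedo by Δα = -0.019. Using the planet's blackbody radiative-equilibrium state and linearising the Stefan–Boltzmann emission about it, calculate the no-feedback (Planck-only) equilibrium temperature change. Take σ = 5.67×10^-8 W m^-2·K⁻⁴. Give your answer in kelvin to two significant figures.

1.8 K

The baseline emission temperature is T_e = 208.2 K.
The change in absorbed flux is Δ[S(1−α)/4] = −SΔα/4 = 3.748 W m^-2.
The Planck feedback parameter is 4σT_e³ = 2.047 W m^-2/K.
So ΔT₀ = 3.748/2.047 = 1.83 K.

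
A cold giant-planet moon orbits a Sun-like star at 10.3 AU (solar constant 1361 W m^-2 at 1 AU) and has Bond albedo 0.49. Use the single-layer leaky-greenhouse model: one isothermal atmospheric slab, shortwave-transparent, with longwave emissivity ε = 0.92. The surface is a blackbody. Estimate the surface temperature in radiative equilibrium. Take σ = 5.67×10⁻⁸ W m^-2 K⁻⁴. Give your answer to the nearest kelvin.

85 kelvin

By the inverse-square law, S = 1361/10.3² = 12.83 W m^-2.
The planet radiates to space at T_e = [S(1−α)/(4σ)]^(1/4) = 73.29 K.
Surface balance with a leaky layer gives σT_s⁴ = σT_e⁴·2/(2−ε), so T_s = T_e·[2/(2−0.92)]^(1/4) = 85.49 K.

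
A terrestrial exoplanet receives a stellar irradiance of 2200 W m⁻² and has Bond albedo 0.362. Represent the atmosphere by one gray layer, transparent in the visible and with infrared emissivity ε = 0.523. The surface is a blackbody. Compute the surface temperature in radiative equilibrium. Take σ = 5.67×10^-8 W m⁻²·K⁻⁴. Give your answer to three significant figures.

303 K

The planet radiates to space at T_e = [S(1−α)/(4σ)]^(1/4) = 280.5 K.
For a single slab of emissivity ε, T_s⁴ = 2T_e⁴/(2−ε); thus T_s = 280.5·(1.354)^(1/4) = 302.6 K.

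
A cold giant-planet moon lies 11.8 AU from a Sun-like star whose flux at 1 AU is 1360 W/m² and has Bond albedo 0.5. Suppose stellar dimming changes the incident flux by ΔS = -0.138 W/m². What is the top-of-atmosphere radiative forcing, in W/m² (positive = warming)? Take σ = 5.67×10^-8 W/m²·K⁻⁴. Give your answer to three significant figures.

Irradiance scales as 1/d², so S = 1360 W/m² × (1/11.8)² = 9.767 W/m².
ΔF = Δ[S(1−α)]/4 = (1−0.5)·-0.138/4 = -0.01725 W/m².

-0.0173 W/m²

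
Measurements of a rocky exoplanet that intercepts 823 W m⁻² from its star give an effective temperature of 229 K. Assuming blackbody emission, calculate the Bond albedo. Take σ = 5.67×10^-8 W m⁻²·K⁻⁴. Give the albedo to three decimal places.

From σT⁴ = S(1−α)/4 we invert for α: 1−α = 4σT⁴/S.
σT⁴ = 155.9 W m⁻², so 4σT⁴ = 623.7 W m⁻².
Hence α = 1 − 623.7/823.0 = 0.2421.

0.242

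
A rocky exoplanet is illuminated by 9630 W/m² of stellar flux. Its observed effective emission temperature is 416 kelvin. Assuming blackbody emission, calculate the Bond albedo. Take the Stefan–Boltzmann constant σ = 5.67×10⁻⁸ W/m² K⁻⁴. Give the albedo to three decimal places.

0.295

From σT⁴ = S(1−α)/4 we invert for α: 1−α = 4σT⁴/S.
σT⁴ = 1698 W/m², so 4σT⁴ = 6792 W/m².
1−α = 6792/9630 = 0.7053, so α = 0.2947.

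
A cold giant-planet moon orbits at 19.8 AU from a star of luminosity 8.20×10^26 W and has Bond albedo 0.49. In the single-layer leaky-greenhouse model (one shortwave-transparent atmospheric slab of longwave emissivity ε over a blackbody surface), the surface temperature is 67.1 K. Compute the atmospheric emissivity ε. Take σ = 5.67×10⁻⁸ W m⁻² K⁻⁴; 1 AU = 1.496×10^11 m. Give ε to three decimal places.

Orbital distance: d = 19.8 AU = 2.962×10^12 m.
S = L/(4πd²) = 7.437 W m⁻².
TOA balance gives T_e = 63.95 K.
T_s⁴ = T_e⁴·2/(2−ε) → ε = 2 − 2(T_e/T_s)⁴ = 2 − 2·(63.95/67.1)⁴ = 0.3500.

0.350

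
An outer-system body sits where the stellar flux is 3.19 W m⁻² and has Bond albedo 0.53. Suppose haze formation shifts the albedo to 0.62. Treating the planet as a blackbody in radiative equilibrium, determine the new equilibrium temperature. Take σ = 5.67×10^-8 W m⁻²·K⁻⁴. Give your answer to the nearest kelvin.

With the new albedo, S(1−α₂)/4 = 0.3030 W m⁻², so T₂ = 48.08 K.

48 K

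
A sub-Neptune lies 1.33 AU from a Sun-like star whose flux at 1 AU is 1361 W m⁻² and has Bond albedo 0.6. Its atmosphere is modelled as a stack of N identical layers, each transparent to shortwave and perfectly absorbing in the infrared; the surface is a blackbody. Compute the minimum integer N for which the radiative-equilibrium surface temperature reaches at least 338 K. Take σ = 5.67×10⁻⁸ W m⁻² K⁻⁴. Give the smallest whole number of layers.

9

Irradiance scales as 1/d², so S = 1361 W m⁻² × (1/1.33)² = 769.4 W m⁻².
OLR = S(1−α)/4 = 76.94 W m⁻²; the top layer radiates at T_e = 191.9 K.
Need (N+1)T_e⁴ ≥ T_s⁴, i.e. N+1 ≥ (338/191.9)⁴ = 9.618.
Rounding up, N = 9.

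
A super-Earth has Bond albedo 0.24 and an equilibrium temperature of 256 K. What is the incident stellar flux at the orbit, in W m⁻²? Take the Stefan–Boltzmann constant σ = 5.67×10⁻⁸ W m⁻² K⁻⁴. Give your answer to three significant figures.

Invert the energy balance for S: S = 4σT⁴/(1−α).
The emitted flux is σT⁴ = 243.5 W m⁻².
So S = 4×243.5/(1−0.24) = 1282 W m⁻².

1280 W m⁻²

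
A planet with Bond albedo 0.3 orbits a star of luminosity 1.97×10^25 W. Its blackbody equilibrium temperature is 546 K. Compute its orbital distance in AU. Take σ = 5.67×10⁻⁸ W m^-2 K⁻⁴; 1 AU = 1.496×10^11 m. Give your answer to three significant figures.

0.0493 AU

Energy balance gives S = 4σT⁴/(1−α) = 28790 W m^-2.
S = L/(4πd²) → d = √(L/4πS) = √(1.97×10^25/(4π·28790)) = 7.379×10^9 m = 0.04932 AU.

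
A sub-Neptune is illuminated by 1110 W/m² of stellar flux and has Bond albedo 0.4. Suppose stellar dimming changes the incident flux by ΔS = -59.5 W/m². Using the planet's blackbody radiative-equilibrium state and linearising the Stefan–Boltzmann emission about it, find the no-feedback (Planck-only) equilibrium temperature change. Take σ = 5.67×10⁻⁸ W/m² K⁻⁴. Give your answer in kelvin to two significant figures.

Reference equilibrium: T_e = [S(1−α)/(4σ)]^(1/4) = 232.8 K.
Only a fraction (1−α) is absorbed and it's spread over 4πR², so ΔF = (1−α)ΔS/4 = -8.925 W/m².
Linearising σT⁴ gives d(σT⁴)/dT = 4σT_e³ = 2.861 W/m² per K.
ΔT₀ = ΔF/λ_P = -8.925/2.861 = -3.12 K.

-3.1 K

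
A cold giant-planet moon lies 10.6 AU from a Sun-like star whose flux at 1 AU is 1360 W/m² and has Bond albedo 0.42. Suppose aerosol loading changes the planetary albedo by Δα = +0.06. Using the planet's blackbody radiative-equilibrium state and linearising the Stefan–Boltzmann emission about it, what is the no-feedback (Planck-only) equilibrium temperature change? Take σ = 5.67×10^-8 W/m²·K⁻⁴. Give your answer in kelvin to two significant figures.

-1.9 K

Irradiance scales as 1/d², so S = 1360 W/m² × (1/10.6)² = 12.10 W/m².
Unperturbed T_e = [12.10·(1−0.42)/(4σ)]^¼ = 74.59 K.
ΔF = −(S/4)Δα = −(12.10/4)×(+0.06) = -0.1816 W/m².
Planck response: λ_P = 4σT_e³ = 4·5.67×10⁻⁸·(74.59)³ = 0.09412 W/m²/K.
ΔT₀ = ΔF/λ_P = -0.1816/0.09412 = -1.93 K.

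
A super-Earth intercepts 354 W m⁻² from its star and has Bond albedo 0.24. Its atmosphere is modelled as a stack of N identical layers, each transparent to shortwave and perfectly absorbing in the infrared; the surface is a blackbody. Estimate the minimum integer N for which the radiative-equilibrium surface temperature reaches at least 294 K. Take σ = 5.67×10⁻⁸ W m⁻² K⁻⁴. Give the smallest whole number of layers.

6

OLR = S(1−α)/4 = 67.26 W m⁻²; the top layer radiates at T_e = 185.6 K.
Need (N+1)T_e⁴ ≥ T_s⁴, i.e. N+1 ≥ (294/185.6)⁴ = 6.298.
So N ≥ 5.298; the smallest integer is N = 6.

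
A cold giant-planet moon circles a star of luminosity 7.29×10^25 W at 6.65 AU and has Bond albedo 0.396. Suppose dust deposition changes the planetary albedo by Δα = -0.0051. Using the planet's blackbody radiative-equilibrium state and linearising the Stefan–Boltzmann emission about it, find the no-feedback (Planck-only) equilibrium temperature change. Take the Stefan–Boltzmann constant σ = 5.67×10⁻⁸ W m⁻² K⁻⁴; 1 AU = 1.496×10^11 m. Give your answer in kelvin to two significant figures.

0.13 kelvin

d = 6.65 × 1.496×10^11 m = 9.948×10^11 m.
S = L/(4πd²) = 5.862 W m⁻².
The baseline emission temperature is T_e = 62.86 K.
TOA radiative forcing: ΔF = −S·Δα/4 = −5.862·(-0.0051)/4 = 0.007473 W m⁻².
Planck response: λ_P = 4σT_e³ = 4·5.67×10⁻⁸·(62.86)³ = 0.05632 W m⁻²/K.
ΔT₀ = ΔF/λ_P = 0.007473/0.05632 = 0.133 K.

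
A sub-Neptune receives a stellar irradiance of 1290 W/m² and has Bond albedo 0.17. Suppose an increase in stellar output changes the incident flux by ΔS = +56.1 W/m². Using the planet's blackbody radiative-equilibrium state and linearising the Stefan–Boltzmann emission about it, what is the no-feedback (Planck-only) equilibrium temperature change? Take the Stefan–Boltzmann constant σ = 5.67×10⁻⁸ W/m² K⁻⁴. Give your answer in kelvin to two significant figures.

2.8 K

The baseline emission temperature is T_e = 262.1 K.
ΔF = Δ[S(1−α)]/4 = (1−0.17)·+56.1/4 = 11.64 W/m².
Linearising σT⁴ gives d(σT⁴)/dT = 4σT_e³ = 4.085 W/m² per K.
So ΔT₀ = 11.64/4.085 = 2.85 K.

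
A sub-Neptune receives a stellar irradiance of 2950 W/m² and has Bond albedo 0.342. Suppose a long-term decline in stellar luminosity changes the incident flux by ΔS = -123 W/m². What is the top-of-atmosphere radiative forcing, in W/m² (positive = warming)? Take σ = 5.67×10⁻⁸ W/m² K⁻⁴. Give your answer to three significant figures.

TOA radiative forcing: ΔF = (1−α)ΔS/4 = 0.658·(-123)/4 = -20.23 W/m².

-20.2 W/m²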